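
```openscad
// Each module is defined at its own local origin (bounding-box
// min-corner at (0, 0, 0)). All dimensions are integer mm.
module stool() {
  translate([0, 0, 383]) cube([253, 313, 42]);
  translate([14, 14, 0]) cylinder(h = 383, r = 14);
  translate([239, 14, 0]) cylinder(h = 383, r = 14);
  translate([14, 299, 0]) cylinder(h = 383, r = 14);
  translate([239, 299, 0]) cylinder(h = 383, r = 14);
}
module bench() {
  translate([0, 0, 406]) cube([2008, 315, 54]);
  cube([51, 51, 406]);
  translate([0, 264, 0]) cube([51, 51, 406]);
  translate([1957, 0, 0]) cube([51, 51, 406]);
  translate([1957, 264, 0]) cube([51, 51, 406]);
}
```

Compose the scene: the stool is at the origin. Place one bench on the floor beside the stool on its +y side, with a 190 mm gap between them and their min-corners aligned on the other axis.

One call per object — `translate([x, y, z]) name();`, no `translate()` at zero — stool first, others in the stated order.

stool();
translate([0, 503, 0]) bench();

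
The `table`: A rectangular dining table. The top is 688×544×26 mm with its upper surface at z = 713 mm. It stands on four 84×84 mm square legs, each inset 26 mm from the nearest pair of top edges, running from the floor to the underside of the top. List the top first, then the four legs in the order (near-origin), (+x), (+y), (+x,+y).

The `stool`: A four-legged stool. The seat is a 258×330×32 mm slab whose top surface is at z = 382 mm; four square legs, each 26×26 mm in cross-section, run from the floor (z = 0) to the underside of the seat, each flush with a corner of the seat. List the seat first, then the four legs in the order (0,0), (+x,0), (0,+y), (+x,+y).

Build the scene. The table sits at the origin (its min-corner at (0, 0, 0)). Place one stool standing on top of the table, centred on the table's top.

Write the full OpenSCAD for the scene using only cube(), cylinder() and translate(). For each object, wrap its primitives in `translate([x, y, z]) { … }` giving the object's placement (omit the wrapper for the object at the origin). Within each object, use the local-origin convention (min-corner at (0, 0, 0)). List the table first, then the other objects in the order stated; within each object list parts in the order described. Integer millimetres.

translate([0, 0, 687]) cube([688, 544, 26]);
translate([26, 26, 0]) cube([84, 84, 687]);
translate([578, 26, 0]) cube([84, 84, 687]);
translate([26, 434, 0]) cube([84, 84, 687]);
translate([578, 434, 0]) cube([84, 84, 687]);
translate([215, 107, 713]) {
  translate([0, 0, 350]) cube([258, 330, 32]);
  cube([26, 26, 350]);
  translate([232, 0, 0]) cube([26, 26, 350]);
  translate([0, 304, 0]) cube([26, 26, 350]);
  translate([232, 304, 0]) cube([26, 26, 350]);
}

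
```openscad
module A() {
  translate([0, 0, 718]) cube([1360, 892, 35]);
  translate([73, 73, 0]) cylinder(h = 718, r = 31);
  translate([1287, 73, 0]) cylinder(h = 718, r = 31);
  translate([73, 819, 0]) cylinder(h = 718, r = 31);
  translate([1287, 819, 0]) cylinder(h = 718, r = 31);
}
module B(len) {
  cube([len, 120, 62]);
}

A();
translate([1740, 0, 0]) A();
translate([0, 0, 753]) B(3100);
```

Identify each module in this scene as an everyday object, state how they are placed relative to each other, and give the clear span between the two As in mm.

A is a table. B is a beam. A beam spans the tops of two tables. The clear span between the two tables is 380 mm.

Second table starts at x = 1740; first ends at x = 1360; clear span = 1740 − 1360 = 380 mm.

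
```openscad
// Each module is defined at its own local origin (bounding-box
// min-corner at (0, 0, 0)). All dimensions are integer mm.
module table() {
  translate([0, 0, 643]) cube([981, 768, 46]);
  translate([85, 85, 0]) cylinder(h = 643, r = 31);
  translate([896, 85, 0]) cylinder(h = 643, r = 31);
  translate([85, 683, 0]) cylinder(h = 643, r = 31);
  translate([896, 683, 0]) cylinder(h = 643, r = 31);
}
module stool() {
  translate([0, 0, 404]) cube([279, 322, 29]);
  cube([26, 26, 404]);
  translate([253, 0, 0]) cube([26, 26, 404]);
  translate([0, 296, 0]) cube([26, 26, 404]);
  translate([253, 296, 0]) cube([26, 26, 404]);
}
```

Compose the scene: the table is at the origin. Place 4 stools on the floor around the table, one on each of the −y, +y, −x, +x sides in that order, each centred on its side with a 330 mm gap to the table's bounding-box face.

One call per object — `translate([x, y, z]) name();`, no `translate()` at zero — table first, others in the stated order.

table();
translate([351, -652, 0]) stool();
translate([351, 1098, 0]) stool();
translate([-609, 223, 0]) stool();
translate([1311, 223, 0]) stool();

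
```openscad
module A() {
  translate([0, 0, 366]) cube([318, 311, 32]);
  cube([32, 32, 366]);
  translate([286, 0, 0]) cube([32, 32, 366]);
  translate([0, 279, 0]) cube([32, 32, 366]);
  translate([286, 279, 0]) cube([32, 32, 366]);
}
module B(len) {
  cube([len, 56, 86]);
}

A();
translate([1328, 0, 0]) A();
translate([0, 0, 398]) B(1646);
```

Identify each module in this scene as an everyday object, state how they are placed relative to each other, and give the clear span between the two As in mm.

A is a stool. B is a beam. A beam spans the tops of two stools. The clear span between the two stools is 1010 mm.

Second stool starts at x = 1328; first ends at x = 318; clear span = 1328 − 318 = 1010 mm.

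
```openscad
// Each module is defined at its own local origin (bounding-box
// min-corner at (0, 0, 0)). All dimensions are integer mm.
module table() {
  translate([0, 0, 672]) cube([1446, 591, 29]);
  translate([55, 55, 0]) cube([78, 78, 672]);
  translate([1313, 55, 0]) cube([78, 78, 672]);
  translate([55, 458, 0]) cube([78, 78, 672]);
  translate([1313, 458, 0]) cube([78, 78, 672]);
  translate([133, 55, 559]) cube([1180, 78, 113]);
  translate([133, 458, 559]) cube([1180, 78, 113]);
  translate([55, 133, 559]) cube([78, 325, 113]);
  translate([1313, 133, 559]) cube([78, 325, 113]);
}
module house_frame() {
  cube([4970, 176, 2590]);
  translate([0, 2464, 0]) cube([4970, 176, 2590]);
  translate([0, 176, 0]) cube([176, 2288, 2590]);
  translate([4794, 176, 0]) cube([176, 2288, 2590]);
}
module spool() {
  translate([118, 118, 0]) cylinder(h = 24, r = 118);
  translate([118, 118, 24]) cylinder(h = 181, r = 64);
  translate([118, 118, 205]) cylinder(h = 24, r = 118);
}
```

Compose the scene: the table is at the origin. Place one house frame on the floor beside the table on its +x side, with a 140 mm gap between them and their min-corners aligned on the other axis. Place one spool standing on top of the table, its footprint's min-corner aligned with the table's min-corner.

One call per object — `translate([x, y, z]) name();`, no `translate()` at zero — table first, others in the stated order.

table();
translate([1586, 0, 0]) house_frame();
translate([0, 0, 701]) spool();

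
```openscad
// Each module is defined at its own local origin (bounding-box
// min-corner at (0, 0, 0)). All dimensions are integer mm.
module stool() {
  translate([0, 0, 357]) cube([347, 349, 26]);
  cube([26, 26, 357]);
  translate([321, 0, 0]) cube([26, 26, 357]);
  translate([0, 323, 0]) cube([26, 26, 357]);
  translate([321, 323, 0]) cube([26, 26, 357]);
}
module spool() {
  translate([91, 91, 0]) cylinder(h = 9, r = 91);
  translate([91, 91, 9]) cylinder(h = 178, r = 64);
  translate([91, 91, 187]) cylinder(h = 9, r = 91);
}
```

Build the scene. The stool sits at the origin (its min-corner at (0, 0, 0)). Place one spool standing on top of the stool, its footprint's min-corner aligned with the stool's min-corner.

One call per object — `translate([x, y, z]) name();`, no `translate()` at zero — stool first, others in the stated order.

stool();
translate([0, 0, 383]) spool();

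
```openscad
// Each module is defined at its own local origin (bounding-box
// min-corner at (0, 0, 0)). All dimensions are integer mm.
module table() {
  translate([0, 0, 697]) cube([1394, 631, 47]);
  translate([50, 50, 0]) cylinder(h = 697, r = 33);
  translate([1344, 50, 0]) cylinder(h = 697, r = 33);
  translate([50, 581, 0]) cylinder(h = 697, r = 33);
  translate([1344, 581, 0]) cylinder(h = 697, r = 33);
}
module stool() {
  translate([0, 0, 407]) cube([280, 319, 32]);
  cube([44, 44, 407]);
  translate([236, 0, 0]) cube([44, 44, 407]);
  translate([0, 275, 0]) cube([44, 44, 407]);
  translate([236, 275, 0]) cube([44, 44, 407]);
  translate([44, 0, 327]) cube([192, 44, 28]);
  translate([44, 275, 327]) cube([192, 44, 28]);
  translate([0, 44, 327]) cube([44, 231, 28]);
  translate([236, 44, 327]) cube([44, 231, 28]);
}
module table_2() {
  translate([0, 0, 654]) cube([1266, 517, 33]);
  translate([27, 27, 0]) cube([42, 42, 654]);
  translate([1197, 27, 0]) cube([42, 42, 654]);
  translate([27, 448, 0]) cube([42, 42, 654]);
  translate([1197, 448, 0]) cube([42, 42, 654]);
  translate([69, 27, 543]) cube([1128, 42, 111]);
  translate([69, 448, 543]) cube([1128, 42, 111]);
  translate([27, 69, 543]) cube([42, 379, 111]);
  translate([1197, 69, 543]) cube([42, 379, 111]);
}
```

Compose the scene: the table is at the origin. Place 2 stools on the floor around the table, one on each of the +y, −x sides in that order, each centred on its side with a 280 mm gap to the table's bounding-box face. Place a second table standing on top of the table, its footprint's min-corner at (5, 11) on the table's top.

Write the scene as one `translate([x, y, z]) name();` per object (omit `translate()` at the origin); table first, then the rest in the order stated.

table();
translate([557, 911, 0]) stool();
translate([-560, 156, 0]) stool();
translate([5, 11, 744]) table_2();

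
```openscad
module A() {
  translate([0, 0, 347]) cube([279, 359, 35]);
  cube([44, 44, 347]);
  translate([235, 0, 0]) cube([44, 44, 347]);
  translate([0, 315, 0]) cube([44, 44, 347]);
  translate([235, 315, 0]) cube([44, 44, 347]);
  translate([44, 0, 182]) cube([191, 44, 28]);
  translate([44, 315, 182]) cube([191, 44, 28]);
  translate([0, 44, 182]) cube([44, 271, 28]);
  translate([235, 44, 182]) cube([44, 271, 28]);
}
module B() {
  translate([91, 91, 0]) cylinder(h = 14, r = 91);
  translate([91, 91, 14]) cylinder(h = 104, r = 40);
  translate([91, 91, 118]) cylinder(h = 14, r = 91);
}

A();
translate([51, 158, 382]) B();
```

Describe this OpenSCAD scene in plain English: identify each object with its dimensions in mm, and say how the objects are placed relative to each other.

A is a simple wooden stool: a rectangular seat 279 mm (x) by 359 mm (y), 35 mm thick, top face at z = 382 mm, on four square legs, each 44×44 mm in cross-section. The legs rest on z = 0, each flush with a corner of the seat. Four stretchers, 44 mm wide and 28 mm tall, connect adjacent legs with their undersides at z = 182 mm, each running between the inner faces of the legs it joins and aligned with the legs' outer faces on the other axis.

B is a spool: two coaxial disc flanges of radius 91 mm and thickness 14 mm, joined by a core cylinder of radius 40 mm and height 104 mm. The lower flange rests on z = 0 and the three cylinders share a vertical axis.

The spool is on top of the stool.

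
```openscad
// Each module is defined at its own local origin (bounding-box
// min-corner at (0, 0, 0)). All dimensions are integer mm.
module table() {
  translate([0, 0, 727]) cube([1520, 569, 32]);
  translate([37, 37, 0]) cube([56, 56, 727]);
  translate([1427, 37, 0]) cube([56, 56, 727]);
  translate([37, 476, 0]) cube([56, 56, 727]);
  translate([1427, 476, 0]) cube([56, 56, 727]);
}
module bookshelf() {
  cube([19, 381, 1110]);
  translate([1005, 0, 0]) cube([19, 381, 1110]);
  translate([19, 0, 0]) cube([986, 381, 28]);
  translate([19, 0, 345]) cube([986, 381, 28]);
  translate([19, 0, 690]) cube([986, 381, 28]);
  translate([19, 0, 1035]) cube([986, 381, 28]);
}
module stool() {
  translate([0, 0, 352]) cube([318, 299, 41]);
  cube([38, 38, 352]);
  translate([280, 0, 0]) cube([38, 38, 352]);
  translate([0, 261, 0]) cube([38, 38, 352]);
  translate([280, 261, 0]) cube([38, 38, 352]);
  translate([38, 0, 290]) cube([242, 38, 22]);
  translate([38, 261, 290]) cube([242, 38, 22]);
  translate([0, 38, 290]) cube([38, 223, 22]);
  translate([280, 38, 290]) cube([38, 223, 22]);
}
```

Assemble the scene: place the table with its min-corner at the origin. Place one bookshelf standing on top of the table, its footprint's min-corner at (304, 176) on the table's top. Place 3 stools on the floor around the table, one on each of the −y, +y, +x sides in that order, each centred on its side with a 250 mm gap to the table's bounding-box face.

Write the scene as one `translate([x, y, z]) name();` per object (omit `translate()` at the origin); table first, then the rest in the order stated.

table();
translate([304, 176, 759]) bookshelf();
translate([601, -549, 0]) stool();
translate([601, 819, 0]) stool();
translate([1770, 135, 0]) stool();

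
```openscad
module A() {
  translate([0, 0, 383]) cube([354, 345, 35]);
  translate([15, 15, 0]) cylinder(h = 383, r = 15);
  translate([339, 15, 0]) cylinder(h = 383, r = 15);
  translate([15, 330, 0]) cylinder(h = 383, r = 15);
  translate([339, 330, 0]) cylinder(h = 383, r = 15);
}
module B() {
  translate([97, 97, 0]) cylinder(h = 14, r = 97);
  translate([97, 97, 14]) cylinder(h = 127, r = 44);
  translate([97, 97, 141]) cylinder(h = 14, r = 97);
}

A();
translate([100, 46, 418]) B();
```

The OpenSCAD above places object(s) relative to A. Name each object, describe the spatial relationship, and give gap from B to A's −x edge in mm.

The spool's min-x is at 100; the stool's min-x is 0; gap = 100 mm.

A is a stool. B is a spool. The spool is on top of the stool. The gap from the spool to the stool's −x edge is 100 mm.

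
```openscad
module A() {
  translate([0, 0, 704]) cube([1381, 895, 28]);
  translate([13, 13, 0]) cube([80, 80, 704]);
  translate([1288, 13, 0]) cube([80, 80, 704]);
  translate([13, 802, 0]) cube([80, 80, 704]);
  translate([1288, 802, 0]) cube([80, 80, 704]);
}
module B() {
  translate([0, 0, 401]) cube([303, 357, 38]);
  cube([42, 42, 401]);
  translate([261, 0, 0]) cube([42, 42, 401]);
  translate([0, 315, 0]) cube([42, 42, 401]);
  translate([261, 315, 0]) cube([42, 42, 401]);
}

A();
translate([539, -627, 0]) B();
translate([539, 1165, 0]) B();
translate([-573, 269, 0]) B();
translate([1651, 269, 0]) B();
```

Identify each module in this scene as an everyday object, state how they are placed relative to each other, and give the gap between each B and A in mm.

A is a table. B is a stool. Four stools sit around the table at the −y, +y, −x, +x sides. The gap between each stool and the table is 270 mm.

Each stool's nearest face is 270 mm from the table's bounding box.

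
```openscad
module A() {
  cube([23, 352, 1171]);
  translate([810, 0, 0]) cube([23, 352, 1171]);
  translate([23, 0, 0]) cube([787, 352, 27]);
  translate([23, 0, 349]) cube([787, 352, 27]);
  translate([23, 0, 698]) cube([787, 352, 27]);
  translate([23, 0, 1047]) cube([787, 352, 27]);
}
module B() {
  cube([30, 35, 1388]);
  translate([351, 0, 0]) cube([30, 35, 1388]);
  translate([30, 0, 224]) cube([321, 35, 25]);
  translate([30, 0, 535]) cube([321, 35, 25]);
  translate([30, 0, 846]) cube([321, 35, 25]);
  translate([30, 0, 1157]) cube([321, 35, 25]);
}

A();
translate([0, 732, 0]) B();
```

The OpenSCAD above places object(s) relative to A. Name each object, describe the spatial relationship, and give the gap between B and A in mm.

A is a bookshelf. B is a ladder. The ladder is on the floor beside the bookshelf on its +y side. The gap between the ladder and the bookshelf is 380 mm.

The ladder's nearest face is 380 mm from the bookshelf's +y face.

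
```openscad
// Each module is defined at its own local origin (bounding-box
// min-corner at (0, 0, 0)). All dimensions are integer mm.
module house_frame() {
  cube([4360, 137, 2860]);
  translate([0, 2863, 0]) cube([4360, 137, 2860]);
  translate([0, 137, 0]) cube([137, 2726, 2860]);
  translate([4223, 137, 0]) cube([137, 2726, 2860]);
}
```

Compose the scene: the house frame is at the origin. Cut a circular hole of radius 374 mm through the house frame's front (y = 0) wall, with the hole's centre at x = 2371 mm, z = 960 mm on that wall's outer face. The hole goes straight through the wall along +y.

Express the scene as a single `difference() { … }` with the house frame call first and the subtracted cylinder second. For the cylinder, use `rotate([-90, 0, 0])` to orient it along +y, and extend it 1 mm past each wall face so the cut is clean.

difference() {
  house_frame();
  translate([2371, -1, 960]) rotate([-90, 0, 0]) cylinder(h = 139, r = 374);
}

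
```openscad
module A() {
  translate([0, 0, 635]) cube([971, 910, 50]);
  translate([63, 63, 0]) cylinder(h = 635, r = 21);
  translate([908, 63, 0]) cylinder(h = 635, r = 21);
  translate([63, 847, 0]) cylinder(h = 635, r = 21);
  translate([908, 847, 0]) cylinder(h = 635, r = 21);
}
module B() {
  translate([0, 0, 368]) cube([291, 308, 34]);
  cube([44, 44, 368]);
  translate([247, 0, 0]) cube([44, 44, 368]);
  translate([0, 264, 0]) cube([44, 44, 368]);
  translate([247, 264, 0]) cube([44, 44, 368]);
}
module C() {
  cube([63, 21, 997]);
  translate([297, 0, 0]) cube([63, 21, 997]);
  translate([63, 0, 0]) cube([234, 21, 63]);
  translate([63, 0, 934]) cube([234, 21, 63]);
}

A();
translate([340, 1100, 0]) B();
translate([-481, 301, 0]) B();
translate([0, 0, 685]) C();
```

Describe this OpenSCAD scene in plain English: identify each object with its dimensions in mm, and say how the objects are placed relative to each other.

A is a table: top 971 mm (x) × 910 mm (y), 50 mm thick, upper face at z = 685 mm, on four round legs of 42 mm diameter, each leg's bounding box inset 42 mm from the nearest pair of top edges, running from z = 0 to the bottom of the top.

B is a four-legged stool. The seat is 291×308 mm, 34 mm thick, top at z = 402 mm. It stands on four square legs, each 44×44 mm in cross-section, from z = 0 to the seat underside, each flush with a corner of the seat.

C is a picture frame with a 234×871 mm rectangular opening (x by z) and a uniform 63 mm border on every side. Frame depth is 21 mm along y. It is built from two vertical stiles running the full outside height and two horizontal rails spanning the gap between the stiles.

Two stools sit around the table at the +y, −x sides. The picture frame is on top of the table.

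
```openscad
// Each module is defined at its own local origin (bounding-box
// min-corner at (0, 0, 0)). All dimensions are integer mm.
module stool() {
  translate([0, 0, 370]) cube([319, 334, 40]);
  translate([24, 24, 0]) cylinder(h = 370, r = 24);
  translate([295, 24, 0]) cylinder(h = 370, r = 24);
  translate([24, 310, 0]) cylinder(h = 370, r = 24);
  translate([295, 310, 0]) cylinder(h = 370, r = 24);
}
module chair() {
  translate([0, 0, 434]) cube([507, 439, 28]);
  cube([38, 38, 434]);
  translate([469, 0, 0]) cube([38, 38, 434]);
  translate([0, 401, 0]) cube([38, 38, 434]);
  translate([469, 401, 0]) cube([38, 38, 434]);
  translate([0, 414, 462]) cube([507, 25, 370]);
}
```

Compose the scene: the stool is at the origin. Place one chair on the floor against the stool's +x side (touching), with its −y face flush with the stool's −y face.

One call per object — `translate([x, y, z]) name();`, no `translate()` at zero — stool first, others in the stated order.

stool();
translate([319, 0, 0]) chair();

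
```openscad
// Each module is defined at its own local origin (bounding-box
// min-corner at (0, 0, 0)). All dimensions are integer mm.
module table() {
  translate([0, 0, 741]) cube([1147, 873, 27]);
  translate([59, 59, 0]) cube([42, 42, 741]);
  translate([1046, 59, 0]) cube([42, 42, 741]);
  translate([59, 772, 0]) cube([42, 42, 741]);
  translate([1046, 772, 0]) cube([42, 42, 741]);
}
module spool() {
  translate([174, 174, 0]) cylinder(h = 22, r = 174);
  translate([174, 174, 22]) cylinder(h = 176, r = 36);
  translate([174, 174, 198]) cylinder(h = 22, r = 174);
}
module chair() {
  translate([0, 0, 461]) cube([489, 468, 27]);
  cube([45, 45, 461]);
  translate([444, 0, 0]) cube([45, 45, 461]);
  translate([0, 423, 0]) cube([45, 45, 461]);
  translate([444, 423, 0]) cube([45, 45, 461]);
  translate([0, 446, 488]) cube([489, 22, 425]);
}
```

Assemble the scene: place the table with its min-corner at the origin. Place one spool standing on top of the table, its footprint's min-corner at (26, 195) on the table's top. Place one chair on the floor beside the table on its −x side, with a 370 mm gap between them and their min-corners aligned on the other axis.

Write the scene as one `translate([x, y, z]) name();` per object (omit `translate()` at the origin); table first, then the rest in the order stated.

table();
translate([26, 195, 768]) spool();
translate([-859, 0, 0]) chair();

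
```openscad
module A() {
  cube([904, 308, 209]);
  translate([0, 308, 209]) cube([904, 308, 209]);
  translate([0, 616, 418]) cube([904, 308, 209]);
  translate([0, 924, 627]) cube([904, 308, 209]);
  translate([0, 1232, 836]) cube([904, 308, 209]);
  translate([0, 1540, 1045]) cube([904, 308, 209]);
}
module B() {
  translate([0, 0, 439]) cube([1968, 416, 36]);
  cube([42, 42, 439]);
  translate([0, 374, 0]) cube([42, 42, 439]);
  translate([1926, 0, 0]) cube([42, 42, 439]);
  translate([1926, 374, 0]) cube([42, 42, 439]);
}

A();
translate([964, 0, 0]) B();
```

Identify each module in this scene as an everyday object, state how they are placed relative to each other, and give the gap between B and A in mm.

A is a staircase. B is a bench. The bench is on the floor beside the staircase on its +x side. The gap between the bench and the staircase is 60 mm.

The bench's nearest face is 60 mm from the staircase's +x face.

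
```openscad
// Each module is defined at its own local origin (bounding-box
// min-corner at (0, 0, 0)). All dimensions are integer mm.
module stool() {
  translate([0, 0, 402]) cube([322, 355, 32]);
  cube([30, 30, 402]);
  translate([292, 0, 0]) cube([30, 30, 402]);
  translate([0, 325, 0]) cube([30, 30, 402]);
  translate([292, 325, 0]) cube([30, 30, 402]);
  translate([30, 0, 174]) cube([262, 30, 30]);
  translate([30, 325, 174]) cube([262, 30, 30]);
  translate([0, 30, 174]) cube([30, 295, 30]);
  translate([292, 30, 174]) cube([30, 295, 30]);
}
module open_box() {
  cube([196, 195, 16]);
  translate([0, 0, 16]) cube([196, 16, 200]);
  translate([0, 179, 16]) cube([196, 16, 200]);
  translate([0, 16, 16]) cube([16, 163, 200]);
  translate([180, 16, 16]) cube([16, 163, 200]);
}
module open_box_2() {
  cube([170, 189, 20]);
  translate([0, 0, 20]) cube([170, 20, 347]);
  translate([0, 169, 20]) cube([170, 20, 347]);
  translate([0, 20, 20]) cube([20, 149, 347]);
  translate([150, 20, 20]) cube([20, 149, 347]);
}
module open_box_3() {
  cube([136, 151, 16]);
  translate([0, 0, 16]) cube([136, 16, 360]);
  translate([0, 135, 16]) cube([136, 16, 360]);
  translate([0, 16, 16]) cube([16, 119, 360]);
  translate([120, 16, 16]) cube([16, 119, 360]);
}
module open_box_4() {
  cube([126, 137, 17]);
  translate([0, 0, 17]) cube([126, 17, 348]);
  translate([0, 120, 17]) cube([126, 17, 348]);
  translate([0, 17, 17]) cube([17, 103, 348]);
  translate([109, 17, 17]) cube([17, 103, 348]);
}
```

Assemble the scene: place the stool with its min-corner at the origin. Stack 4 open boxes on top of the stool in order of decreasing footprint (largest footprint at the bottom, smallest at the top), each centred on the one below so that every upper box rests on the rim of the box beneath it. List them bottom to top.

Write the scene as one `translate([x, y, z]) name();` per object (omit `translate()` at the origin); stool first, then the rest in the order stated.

stool();
translate([63, 80, 434]) open_box();
translate([76, 83, 650]) open_box_2();
translate([93, 102, 1017]) open_box_3();
translate([98, 109, 1393]) open_box_4();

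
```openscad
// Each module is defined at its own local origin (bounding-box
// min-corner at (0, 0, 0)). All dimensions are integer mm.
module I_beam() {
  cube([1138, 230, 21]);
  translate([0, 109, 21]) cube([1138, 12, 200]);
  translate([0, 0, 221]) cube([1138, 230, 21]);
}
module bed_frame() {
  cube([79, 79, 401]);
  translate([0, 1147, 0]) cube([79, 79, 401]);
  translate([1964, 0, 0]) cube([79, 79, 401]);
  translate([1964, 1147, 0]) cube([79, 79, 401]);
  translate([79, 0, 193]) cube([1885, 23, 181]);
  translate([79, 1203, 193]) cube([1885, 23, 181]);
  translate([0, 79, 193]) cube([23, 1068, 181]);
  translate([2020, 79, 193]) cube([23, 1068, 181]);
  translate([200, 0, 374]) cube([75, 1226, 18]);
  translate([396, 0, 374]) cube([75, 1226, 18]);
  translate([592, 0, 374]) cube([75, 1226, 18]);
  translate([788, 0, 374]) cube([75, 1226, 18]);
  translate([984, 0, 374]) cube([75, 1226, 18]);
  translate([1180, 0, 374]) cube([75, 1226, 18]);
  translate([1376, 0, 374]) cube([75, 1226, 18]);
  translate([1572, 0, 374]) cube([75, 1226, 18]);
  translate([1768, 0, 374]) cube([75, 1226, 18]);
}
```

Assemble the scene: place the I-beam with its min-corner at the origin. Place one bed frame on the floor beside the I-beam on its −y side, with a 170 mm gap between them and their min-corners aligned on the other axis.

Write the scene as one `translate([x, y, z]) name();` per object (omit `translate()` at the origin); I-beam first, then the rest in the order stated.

I_beam();
translate([0, -1396, 0]) bed_frame();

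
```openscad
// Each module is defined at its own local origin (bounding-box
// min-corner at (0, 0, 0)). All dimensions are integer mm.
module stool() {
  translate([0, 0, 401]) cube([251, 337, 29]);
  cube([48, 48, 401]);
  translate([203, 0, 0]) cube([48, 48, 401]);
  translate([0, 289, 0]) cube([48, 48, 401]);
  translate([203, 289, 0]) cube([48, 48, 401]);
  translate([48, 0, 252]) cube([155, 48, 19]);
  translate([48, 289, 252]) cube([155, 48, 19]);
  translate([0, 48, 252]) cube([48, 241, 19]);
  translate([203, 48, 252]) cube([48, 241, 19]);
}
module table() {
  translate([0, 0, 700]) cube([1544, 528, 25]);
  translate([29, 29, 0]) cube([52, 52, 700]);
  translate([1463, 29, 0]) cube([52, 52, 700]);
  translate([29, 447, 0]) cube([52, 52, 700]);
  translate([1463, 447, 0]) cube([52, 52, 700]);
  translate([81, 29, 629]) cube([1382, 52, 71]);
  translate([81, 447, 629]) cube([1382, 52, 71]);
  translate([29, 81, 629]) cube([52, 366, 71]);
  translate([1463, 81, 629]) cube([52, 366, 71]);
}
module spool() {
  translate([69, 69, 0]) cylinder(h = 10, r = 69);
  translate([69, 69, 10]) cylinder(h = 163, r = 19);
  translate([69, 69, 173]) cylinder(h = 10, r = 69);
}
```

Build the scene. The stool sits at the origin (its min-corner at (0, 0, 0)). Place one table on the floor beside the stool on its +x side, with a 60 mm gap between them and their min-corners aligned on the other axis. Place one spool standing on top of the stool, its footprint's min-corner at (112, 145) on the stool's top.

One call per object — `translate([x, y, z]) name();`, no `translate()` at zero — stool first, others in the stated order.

stool();
translate([311, 0, 0]) table();
translate([112, 145, 430]) spool();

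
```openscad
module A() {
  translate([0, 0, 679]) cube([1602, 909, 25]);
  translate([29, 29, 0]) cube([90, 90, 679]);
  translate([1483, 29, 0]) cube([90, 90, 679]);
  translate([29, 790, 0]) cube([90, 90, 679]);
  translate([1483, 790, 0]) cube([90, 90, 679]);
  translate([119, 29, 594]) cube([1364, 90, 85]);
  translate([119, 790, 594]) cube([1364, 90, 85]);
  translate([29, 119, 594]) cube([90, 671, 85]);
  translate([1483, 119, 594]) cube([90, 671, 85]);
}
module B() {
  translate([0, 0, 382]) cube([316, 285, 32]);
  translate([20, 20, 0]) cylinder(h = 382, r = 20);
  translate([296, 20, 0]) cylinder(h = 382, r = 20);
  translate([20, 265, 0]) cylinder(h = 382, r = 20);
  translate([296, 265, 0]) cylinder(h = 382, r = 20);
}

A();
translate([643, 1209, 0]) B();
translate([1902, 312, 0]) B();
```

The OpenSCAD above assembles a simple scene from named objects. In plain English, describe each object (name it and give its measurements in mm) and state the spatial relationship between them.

A is a table: top 1602 mm (x) × 909 mm (y), 25 mm thick, upper face at z = 704 mm, on four 90×90 mm square legs, each inset 29 mm from the nearest pair of top edges, running from z = 0 to the bottom of the top. Four apron rails, 90 mm thick and 85 mm tall, run between adjacent legs with their top edges flush with the underside of the top and their outer faces flush with the legs' outer faces.

B is a simple wooden stool: a rectangular seat 316 mm (x) by 285 mm (y), 32 mm thick, top face at z = 414 mm, on four round legs, each 40 mm in diameter. The legs rest on z = 0, each leg's axis is inset half a diameter from the nearest pair of seat edges (so the leg's bounding box is flush with the corner).

Two stools sit around the table at the +y, +x sides.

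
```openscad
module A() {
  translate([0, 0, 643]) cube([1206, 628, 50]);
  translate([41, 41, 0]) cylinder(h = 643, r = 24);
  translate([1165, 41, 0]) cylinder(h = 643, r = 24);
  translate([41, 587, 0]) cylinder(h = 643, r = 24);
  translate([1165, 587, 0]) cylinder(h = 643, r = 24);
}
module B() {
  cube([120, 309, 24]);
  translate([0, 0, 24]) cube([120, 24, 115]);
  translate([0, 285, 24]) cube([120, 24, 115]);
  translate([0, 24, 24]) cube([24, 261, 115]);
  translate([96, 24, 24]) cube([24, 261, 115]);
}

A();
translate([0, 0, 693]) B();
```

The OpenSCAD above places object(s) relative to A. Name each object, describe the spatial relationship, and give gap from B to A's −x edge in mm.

A is a table. B is an open box. The open box is on top of the table. The gap from the open box to the table's −x edge is 0 mm.

The open box's min-x is at 0; the table's min-x is 0; gap = 0 mm.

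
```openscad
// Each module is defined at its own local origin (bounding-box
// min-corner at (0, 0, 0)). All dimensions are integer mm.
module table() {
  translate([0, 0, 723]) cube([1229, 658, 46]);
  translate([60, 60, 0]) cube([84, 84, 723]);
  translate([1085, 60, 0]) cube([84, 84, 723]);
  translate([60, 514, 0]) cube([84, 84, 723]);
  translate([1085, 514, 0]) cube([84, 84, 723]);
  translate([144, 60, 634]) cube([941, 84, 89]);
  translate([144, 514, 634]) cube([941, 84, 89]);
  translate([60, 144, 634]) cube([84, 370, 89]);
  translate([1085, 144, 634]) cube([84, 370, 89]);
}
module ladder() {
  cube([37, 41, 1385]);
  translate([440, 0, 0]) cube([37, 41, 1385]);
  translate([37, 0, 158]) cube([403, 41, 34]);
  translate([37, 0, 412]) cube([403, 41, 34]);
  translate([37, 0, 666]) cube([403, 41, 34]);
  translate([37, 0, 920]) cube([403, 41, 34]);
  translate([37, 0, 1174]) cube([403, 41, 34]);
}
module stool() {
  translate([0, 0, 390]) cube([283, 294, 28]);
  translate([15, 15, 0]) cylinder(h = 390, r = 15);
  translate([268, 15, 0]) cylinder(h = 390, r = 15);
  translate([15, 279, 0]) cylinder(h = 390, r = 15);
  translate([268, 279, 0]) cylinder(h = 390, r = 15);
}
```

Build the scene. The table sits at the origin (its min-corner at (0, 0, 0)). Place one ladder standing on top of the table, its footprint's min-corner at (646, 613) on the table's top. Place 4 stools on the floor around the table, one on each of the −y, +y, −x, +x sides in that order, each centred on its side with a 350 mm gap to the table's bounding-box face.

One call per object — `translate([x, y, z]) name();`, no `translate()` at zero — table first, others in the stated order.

table();
translate([646, 613, 769]) ladder();
translate([473, -644, 0]) stool();
translate([473, 1008, 0]) stool();
translate([-633, 182, 0]) stool();
translate([1579, 182, 0]) stool();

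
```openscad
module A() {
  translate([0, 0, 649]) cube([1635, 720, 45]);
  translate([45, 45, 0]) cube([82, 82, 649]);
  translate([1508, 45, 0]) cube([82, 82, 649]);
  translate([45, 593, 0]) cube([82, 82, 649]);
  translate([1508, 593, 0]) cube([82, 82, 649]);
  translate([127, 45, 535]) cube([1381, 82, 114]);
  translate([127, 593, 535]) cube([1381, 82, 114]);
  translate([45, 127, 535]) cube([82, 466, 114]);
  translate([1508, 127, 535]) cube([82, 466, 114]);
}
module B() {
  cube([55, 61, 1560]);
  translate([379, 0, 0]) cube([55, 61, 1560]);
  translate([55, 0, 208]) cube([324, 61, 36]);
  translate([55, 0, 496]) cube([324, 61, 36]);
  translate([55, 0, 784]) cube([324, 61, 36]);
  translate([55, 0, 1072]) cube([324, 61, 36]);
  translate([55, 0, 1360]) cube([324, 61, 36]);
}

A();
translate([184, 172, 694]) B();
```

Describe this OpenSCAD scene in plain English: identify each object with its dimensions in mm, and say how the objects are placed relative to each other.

A is a rectangular dining table. The top is 1635×720×45 mm with its upper surface at z = 694 mm. It stands on four 82×82 mm square legs, each inset 45 mm from the nearest pair of top edges, running from the floor to the underside of the top. Four apron rails, 82 mm thick and 114 mm tall, run between adjacent legs with their top edges flush with the underside of the top and their outer faces flush with the legs' outer faces.

B is a wooden ladder with two side rails of 55×61 mm section and 1560 mm height, set 434 mm apart overall. Between them run 5 rectangular rungs (61 mm deep, 36 mm thick), front faces flush with the rails' −y face. The bottom of the first rung is 208 mm above the floor and each subsequent rung is 288 mm higher than the one below.

The ladder is on top of the table.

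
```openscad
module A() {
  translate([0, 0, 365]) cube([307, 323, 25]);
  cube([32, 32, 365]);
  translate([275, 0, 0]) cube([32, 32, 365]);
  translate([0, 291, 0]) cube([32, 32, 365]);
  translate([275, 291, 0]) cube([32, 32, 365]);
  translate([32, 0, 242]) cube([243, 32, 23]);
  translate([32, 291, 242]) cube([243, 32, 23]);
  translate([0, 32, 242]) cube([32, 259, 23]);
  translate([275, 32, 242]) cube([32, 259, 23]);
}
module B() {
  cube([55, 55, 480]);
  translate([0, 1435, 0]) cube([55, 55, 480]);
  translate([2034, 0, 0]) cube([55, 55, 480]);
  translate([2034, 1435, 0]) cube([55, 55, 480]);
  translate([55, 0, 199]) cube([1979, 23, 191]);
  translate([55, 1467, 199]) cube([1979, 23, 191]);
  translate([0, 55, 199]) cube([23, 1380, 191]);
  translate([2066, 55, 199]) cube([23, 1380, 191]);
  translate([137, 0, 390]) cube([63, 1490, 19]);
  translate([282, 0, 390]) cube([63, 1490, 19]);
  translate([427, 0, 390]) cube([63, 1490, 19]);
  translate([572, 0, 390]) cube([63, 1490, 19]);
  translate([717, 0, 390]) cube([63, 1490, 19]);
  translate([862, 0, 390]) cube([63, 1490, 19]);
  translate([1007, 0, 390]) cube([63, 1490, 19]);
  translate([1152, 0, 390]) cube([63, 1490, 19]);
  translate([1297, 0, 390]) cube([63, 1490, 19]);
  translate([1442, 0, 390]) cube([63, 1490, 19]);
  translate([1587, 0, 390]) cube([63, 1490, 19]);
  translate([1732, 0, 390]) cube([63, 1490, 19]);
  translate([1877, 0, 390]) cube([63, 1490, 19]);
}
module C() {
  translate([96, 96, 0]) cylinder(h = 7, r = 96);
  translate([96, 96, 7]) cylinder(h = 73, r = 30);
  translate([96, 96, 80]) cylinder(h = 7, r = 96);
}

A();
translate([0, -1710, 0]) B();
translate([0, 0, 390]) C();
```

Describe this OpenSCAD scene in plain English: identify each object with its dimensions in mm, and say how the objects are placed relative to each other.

A is a simple wooden stool: a rectangular seat 307 mm (x) by 323 mm (y), 25 mm thick, top face at z = 390 mm, on four square legs, each 32×32 mm in cross-section. The legs rest on z = 0, each flush with a corner of the seat. Four stretchers, 32 mm wide and 23 mm tall, connect adjacent legs with their undersides at z = 242 mm, each running between the inner faces of the legs it joins and aligned with the legs' outer faces on the other axis.

B is a bed frame 2089 mm long (x) by 1490 mm wide (y). Four 55×55 mm corner posts, 480 mm tall, at the corners of the footprint. Four rails of 23 mm thickness and 191 mm height run between adjacent posts with their undersides at z = 199 mm, their outer faces flush with the outside of the frame (the two x-running rails run between the posts' inner faces; the two y-running rails run between the posts' inner faces). 13 slats, each 63 mm wide (x) and 19 mm thick, lie across the top of the two x-running rails, running the full 1490 mm width of the frame in y; the slats are evenly spaced along x between the inner faces of the end posts with equal gaps (rounded down to the nearest mm) at the −x end and between each pair — any rounding remainder accumulates at the +x end.

C is a spool: two coaxial disc flanges of radius 96 mm and thickness 7 mm, joined by a core cylinder of radius 30 mm and height 73 mm. The lower flange rests on z = 0 and the three cylinders share a vertical axis.

The bed frame is on the floor beside the stool on its −y side. The spool is on top of the stool.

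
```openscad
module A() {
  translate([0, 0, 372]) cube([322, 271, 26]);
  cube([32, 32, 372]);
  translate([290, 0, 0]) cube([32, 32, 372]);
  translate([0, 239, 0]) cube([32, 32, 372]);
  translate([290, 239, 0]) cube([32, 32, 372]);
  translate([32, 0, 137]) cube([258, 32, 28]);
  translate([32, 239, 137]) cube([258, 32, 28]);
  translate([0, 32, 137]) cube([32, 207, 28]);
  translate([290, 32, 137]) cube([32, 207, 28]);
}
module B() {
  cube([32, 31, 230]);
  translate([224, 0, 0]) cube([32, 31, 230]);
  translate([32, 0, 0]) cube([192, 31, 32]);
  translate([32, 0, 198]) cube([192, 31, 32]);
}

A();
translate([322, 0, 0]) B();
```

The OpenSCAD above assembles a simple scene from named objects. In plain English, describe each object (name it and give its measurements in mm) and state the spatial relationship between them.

A is a four-legged stool. The seat is 322×271 mm, 26 mm thick, top at z = 398 mm. It stands on four square legs, each 32×32 mm in cross-section, from z = 0 to the seat underside, each flush with a corner of the seat. Four stretchers, 32 mm wide and 28 mm tall, connect adjacent legs with their undersides at z = 137 mm, each running between the inner faces of the legs it joins and aligned with the legs' outer faces on the other axis.

B is a picture frame with a 192×166 mm rectangular opening (x by z) and a uniform 32 mm border on every side. Frame depth is 31 mm along y. It is built from two vertical stiles running the full outside height and two horizontal rails spanning the gap between the stiles.

The picture frame is against the stool's +x side, with their −y faces flush.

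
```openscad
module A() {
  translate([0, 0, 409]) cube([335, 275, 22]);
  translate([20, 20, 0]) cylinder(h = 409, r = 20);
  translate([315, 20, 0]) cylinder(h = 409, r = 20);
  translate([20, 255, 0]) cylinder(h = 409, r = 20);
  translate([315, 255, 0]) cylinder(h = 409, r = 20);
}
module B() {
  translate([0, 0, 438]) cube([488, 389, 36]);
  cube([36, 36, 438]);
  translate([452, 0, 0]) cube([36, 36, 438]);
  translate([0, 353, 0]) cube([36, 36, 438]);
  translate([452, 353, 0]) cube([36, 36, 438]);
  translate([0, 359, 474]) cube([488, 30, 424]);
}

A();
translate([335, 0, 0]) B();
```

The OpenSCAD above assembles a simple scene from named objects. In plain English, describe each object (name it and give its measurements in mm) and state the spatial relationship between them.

A is a simple wooden stool: a rectangular seat 335 mm (x) by 275 mm (y), 22 mm thick, top face at z = 431 mm, on four round legs, each 40 mm in diameter. The legs rest on z = 0, each leg's axis is inset half a diameter from the nearest pair of seat edges (so the leg's bounding box is flush with the corner).

B is a chair: 488×389 mm seat, 36 mm thick, top at z = 474 mm, on four 36 mm square corner legs flush with the seat edges. A 30 mm thick backrest slab spans the full seat width, extending 424 mm above the seat top, its back face flush with the seat's +y edge.

The chair is against the stool's +x side, with their −y faces flush.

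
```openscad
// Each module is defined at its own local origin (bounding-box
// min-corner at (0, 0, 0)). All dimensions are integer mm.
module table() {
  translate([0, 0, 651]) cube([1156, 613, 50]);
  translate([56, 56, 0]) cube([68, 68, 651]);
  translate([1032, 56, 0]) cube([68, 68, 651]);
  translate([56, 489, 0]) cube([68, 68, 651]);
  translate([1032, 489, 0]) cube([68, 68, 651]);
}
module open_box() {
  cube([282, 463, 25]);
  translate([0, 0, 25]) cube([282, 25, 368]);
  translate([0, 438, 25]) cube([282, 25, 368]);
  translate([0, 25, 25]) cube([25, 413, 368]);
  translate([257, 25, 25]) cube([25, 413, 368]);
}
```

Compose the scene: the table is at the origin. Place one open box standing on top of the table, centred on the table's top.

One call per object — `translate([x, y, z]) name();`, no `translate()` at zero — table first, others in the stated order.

table();
translate([437, 75, 701]) open_box();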